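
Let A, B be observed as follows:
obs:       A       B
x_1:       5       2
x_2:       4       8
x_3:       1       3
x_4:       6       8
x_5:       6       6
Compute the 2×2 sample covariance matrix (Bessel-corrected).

Step 1 — column means:
  mean(A) = (5 + 4 + 1 + 6 + 6) / 5 = 22/5 = 4.4
  mean(B) = (2 + 8 + 3 + 8 + 6) / 5 = 27/5 = 5.4

Step 2 — sample covariance S[i,j] = (1/(n-1)) · Σ_k (x_{k,i} - mean_i) · (x_{k,j} - mean_j), with n-1 = 4.
  S[A,A] = ((0.6)·(0.6) + (-0.4)·(-0.4) + (-3.4)·(-3.4) + (1.6)·(1.6) + (1.6)·(1.6)) / 4 = 17.2/4 = 4.3
  S[A,B] = ((0.6)·(-3.4) + (-0.4)·(2.6) + (-3.4)·(-2.4) + (1.6)·(2.6) + (1.6)·(0.6)) / 4 = 10.2/4 = 2.55
  S[B,B] = ((-3.4)·(-3.4) + (2.6)·(2.6) + (-2.4)·(-2.4) + (2.6)·(2.6) + (0.6)·(0.6)) / 4 = 31.2/4 = 7.8

S is symmetric (S[j,i] = S[i,j]). Assembling:

S = [[4.3, 2.55],
 [2.55, 7.8]]


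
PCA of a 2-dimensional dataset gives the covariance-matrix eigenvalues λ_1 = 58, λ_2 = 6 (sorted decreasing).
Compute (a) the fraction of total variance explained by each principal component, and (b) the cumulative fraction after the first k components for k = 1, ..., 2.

Step 1 — total variance = trace(Sigma) = Σ λ_i = 58 + 6 = 64.

Step 2 — fraction explained by component i = λ_i / Σ λ:
  PC1: 58/64 = 0.9062
  PC2: 6/64 = 0.0938

Step 3 — cumulative fraction after k components = (λ_1 + ... + λ_k) / Σ λ:
  k = 1: 58/64 = 0.9062
  k = 2: (58 + 6)/64 = 64/64 = 1

Summary (fraction, with percent):

explained: PC1 0.9062 (90.62%), PC2 0.0938 (9.38%);  cumulative: 0.9062, 1


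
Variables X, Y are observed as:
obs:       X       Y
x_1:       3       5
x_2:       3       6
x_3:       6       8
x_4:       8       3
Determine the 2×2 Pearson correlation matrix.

Step 1 — column means:
  mean(X) = (3 + 3 + 6 + 8) / 4 = 20/4 = 5
  mean(Y) = (5 + 6 + 8 + 3) / 4 = 22/4 = 5.5

Step 2 — sample variances and covariances s[i,j] = (1/(n-1)) · Σ_k (x_{k,i} - mean_i) · (x_{k,j} - mean_j), with n-1 = 3:
  s[X,X] = ((-2)·(-2) + (-2)·(-2) + (1)·(1) + (3)·(3)) / 3 = 18/3 = 6
  s[X,Y] = ((-2)·(-0.5) + (-2)·(0.5) + (1)·(2.5) + (3)·(-2.5)) / 3 = -5/3 = -1.6667
  s[Y,Y] = ((-0.5)·(-0.5) + (0.5)·(0.5) + (2.5)·(2.5) + (-2.5)·(-2.5)) / 3 = 13/3 = 4.3333
  Sample standard deviations s_i = √(s[i,i]):
  s(X) = √(6) = 2.4495
  s(Y) = √(4.3333) = 2.0817

Step 3 — r_{ij} = s_{ij} / (s_i · s_j):
  r[X,X] = 1 (diagonal).
  r[X,Y] = -1.6667 / (2.4495 · 2.0817) = -1.6667 / 5.099 = -0.3269
  r[Y,Y] = 1 (diagonal).

R is symmetric with unit diagonal. Assembling:

R = [[1, -0.3269],
 [-0.3269, 1]]


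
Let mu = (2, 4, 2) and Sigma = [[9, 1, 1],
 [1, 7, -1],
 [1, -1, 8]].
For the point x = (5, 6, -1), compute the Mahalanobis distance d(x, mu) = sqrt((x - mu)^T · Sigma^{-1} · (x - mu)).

Step 1 — centre the observation: (x - mu) = (3, 2, -3).

Step 2 — invert Sigma (cofactor / det for 3×3, or solve directly):
  Sigma^{-1} = [[0.1151, -0.0188, -0.0167],
 [-0.0188, 0.1485, 0.0209],
 [-0.0167, 0.0209, 0.1297]].

Step 3 — form the quadratic (x - mu)^T · Sigma^{-1} · (x - mu):
  Sigma^{-1} · (x - mu) = (0.3577, 0.1778, -0.3975).
  (x - mu)^T · [Sigma^{-1} · (x - mu)] = (3)·(0.3577) + (2)·(0.1778) + (-3)·(-0.3975) = 2.6213.

Step 4 — take square root: d = √(2.6213) ≈ 1.6191.

d(x, mu) = √(2.6213) ≈ 1.6191


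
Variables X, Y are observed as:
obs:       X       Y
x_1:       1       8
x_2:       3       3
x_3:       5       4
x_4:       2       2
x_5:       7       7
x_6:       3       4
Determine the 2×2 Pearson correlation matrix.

Step 1 — column means:
  mean(X) = (1 + 3 + 5 + 2 + 7 + 3) / 6 = 21/6 = 3.5
  mean(Y) = (8 + 3 + 4 + 2 + 7 + 4) / 6 = 28/6 = 4.6667

Step 2 — sample variances and covariances s[i,j] = (1/(n-1)) · Σ_k (x_{k,i} - mean_i) · (x_{k,j} - mean_j), with n-1 = 5:
  s[X,X] = ((-2.5)·(-2.5) + (-0.5)·(-0.5) + (1.5)·(1.5) + (-1.5)·(-1.5) + (3.5)·(3.5) + (-0.5)·(-0.5)) / 5 = 23.5/5 = 4.7
  s[X,Y] = ((-2.5)·(3.3333) + (-0.5)·(-1.6667) + (1.5)·(-0.6667) + (-1.5)·(-2.6667) + (3.5)·(2.3333) + (-0.5)·(-0.6667)) / 5 = 4/5 = 0.8
  s[Y,Y] = ((3.3333)·(3.3333) + (-1.6667)·(-1.6667) + (-0.6667)·(-0.6667) + (-2.6667)·(-2.6667) + (2.3333)·(2.3333) + (-0.6667)·(-0.6667)) / 5 = 27.3333/5 = 5.4667
  Sample standard deviations s_i = √(s[i,i]):
  s(X) = √(4.7) = 2.1679
  s(Y) = √(5.4667) = 2.3381

Step 3 — r_{ij} = s_{ij} / (s_i · s_j):
  r[X,X] = 1 (diagonal).
  r[X,Y] = 0.8 / (2.1679 · 2.3381) = 0.8 / 5.0689 = 0.1578
  r[Y,Y] = 1 (diagonal).

R is symmetric with unit diagonal. Assembling:

R = [[1, 0.1578],
 [0.1578, 1]]


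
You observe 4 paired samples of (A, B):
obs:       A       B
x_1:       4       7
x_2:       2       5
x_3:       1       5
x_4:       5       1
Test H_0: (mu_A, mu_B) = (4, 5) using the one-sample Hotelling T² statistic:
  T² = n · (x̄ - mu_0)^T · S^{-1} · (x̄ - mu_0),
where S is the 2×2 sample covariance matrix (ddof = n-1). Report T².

Step 1 — sample mean vector:
  mean(A) = (4 + 2 + 1 + 5) / 4 = 12/4 = 3
  mean(B) = (7 + 5 + 5 + 1) / 4 = 18/4 = 4.5
  x̄ = (3, 4.5),  deviation x̄ - mu_0 = (3, 4.5) - (4, 5) = (-1, -0.5).

Step 2 — sample covariance matrix, S[i,j] = (1/(n-1)) · Σ_k (x_{k,i} - mean_i) · (x_{k,j} - mean_j), divisor n-1 = 3:
  S[A,A] = ((1)·(1) + (-1)·(-1) + (-2)·(-2) + (2)·(2)) / 3 = 10/3 = 3.3333
  S[A,B] = ((1)·(2.5) + (-1)·(0.5) + (-2)·(0.5) + (2)·(-3.5)) / 3 = -6/3 = -2
  S[B,B] = ((2.5)·(2.5) + (0.5)·(0.5) + (0.5)·(0.5) + (-3.5)·(-3.5)) / 3 = 19/3 = 6.3333
  S = [[3.3333, -2],
 [-2, 6.3333]].

Step 3 — invert S. det(S) = 3.3333·6.3333 - (-2)² = 17.1111.
  S^{-1} = (1/det) · [[d, -b], [-b, a]] = [[0.3701, 0.1169],
 [0.1169, 0.1948]].

Step 4 — quadratic form (x̄ - mu_0)^T · S^{-1} · (x̄ - mu_0):
  S^{-1} · (x̄ - mu_0) = (-0.4286, -0.2143),
  (x̄ - mu_0)^T · [...] = (-1)·(-0.4286) + (-0.5)·(-0.2143) = 0.5357.

Step 5 — scale by n: T² = 4 · 0.5357 = 2.1429.

T² ≈ 2.1429


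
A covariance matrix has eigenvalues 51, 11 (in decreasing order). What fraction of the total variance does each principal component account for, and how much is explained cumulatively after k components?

Step 1 — total variance = trace(Sigma) = Σ λ_i = 51 + 11 = 62.

Step 2 — fraction explained by component i = λ_i / Σ λ:
  PC1: 51/62 = 0.8226
  PC2: 11/62 = 0.1774

Step 3 — cumulative fraction after k components = (λ_1 + ... + λ_k) / Σ λ:
  k = 1: 51/62 = 0.8226
  k = 2: (51 + 11)/62 = 62/62 = 1

Summary (fraction, with percent):

explained: PC1 0.8226 (82.26%), PC2 0.1774 (17.74%);  cumulative: 0.8226, 1


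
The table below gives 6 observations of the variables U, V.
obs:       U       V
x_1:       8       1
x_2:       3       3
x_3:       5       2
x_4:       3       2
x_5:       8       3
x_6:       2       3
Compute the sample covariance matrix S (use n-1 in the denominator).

Step 1 — column means:
  mean(U) = (8 + 3 + 5 + 3 + 8 + 2) / 6 = 29/6 = 4.8333
  mean(V) = (1 + 3 + 2 + 2 + 3 + 3) / 6 = 14/6 = 2.3333

Step 2 — sample covariance S[i,j] = (1/(n-1)) · Σ_k (x_{k,i} - mean_i) · (x_{k,j} - mean_j), with n-1 = 5.
  S[U,U] = ((3.1667)·(3.1667) + (-1.8333)·(-1.8333) + (0.1667)·(0.1667) + (-1.8333)·(-1.8333) + (3.1667)·(3.1667) + (-2.8333)·(-2.8333)) / 5 = 34.8333/5 = 6.9667
  S[U,V] = ((3.1667)·(-1.3333) + (-1.8333)·(0.6667) + (0.1667)·(-0.3333) + (-1.8333)·(-0.3333) + (3.1667)·(0.6667) + (-2.8333)·(0.6667)) / 5 = -4.6667/5 = -0.9333
  S[V,V] = ((-1.3333)·(-1.3333) + (0.6667)·(0.6667) + (-0.3333)·(-0.3333) + (-0.3333)·(-0.3333) + (0.6667)·(0.6667) + (0.6667)·(0.6667)) / 5 = 3.3333/5 = 0.6667

S is symmetric (S[j,i] = S[i,j]). Assembling:

S = [[6.9667, -0.9333],
 [-0.9333, 0.6667]]


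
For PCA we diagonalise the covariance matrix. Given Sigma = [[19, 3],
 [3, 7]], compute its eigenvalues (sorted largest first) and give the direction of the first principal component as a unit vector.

Step 1 — characteristic polynomial of 2×2 Sigma:
  det(Sigma - λI) = λ² - trace · λ + det = 0.
  trace = 19 + 7 = 26, det = 19·7 - (3)² = 124.
Step 2 — discriminant:
  Δ = trace² - 4·det = 676 - 496 = 180.
Step 3 — eigenvalues:
  λ = (trace ± √Δ)/2 = (26 ± 13.4164)/2,
  λ_1 = 19.7082,  λ_2 = 6.2918.

Step 4 — unit eigenvector for λ_1: solve (Sigma - λ_1 I)v = 0. First row:
  (19 - 19.7082)·v_x + (3)·v_y = 0, i.e. (-0.7082)·v_x + (3)·v_y = 0,
  so v ∝ (b, λ_1 - a) = (3, 0.7082) = u.
  ||u|| = √((3)² + (0.7082)²) = √(9.5016) ≈ 3.0825,
  v_1 = u/||u|| ≈ (0.9732, 0.2298) (||v_1|| = 1).

λ_1 = 19.7082,  λ_2 = 6.2918;  v_1 ≈ (0.9732, 0.2298)


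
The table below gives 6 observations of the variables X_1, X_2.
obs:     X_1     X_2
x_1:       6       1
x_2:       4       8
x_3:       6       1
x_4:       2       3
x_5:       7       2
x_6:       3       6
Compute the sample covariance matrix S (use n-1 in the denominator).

Step 1 — column means:
  mean(X_1) = (6 + 4 + 6 + 2 + 7 + 3) / 6 = 28/6 = 4.6667
  mean(X_2) = (1 + 8 + 1 + 3 + 2 + 6) / 6 = 21/6 = 3.5

Step 2 — sample covariance S[i,j] = (1/(n-1)) · Σ_k (x_{k,i} - mean_i) · (x_{k,j} - mean_j), with n-1 = 5.
  S[X_1,X_1] = ((1.3333)·(1.3333) + (-0.6667)·(-0.6667) + (1.3333)·(1.3333) + (-2.6667)·(-2.6667) + (2.3333)·(2.3333) + (-1.6667)·(-1.6667)) / 5 = 19.3333/5 = 3.8667
  S[X_1,X_2] = ((1.3333)·(-2.5) + (-0.6667)·(4.5) + (1.3333)·(-2.5) + (-2.6667)·(-0.5) + (2.3333)·(-1.5) + (-1.6667)·(2.5)) / 5 = -16/5 = -3.2
  S[X_2,X_2] = ((-2.5)·(-2.5) + (4.5)·(4.5) + (-2.5)·(-2.5) + (-0.5)·(-0.5) + (-1.5)·(-1.5) + (2.5)·(2.5)) / 5 = 41.5/5 = 8.3

S is symmetric (S[j,i] = S[i,j]). Assembling:

S = [[3.8667, -3.2],
 [-3.2, 8.3]]


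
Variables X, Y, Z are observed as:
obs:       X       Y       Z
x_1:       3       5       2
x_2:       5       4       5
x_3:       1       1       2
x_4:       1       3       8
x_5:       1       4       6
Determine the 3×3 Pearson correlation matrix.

Step 1 — column means:
  mean(X) = (3 + 5 + 1 + 1 + 1) / 5 = 11/5 = 2.2
  mean(Y) = (5 + 4 + 1 + 3 + 4) / 5 = 17/5 = 3.4
  mean(Z) = (2 + 5 + 2 + 8 + 6) / 5 = 23/5 = 4.6

Step 2 — sample variances and covariances s[i,j] = (1/(n-1)) · Σ_k (x_{k,i} - mean_i) · (x_{k,j} - mean_j), with n-1 = 4:
  s[X,X] = ((0.8)·(0.8) + (2.8)·(2.8) + (-1.2)·(-1.2) + (-1.2)·(-1.2) + (-1.2)·(-1.2)) / 4 = 12.8/4 = 3.2
  s[X,Y] = ((0.8)·(1.6) + (2.8)·(0.6) + (-1.2)·(-2.4) + (-1.2)·(-0.4) + (-1.2)·(0.6)) / 4 = 5.6/4 = 1.4
  s[X,Z] = ((0.8)·(-2.6) + (2.8)·(0.4) + (-1.2)·(-2.6) + (-1.2)·(3.4) + (-1.2)·(1.4)) / 4 = -3.6/4 = -0.9
  s[Y,Y] = ((1.6)·(1.6) + (0.6)·(0.6) + (-2.4)·(-2.4) + (-0.4)·(-0.4) + (0.6)·(0.6)) / 4 = 9.2/4 = 2.3
  s[Y,Z] = ((1.6)·(-2.6) + (0.6)·(0.4) + (-2.4)·(-2.6) + (-0.4)·(3.4) + (0.6)·(1.4)) / 4 = 1.8/4 = 0.45
  s[Z,Z] = ((-2.6)·(-2.6) + (0.4)·(0.4) + (-2.6)·(-2.6) + (3.4)·(3.4) + (1.4)·(1.4)) / 4 = 27.2/4 = 6.8
  Sample standard deviations s_i = √(s[i,i]):
  s(X) = √(3.2) = 1.7889
  s(Y) = √(2.3) = 1.5166
  s(Z) = √(6.8) = 2.6077

Step 3 — r_{ij} = s_{ij} / (s_i · s_j):
  r[X,X] = 1 (diagonal).
  r[X,Y] = 1.4 / (1.7889 · 1.5166) = 1.4 / 2.7129 = 0.516
  r[X,Z] = -0.9 / (1.7889 · 2.6077) = -0.9 / 4.6648 = -0.1929
  r[Y,Y] = 1 (diagonal).
  r[Y,Z] = 0.45 / (1.5166 · 2.6077) = 0.45 / 3.9547 = 0.1138
  r[Z,Z] = 1 (diagonal).

R is symmetric with unit diagonal. Assembling:

R = [[1, 0.516, -0.1929],
 [0.516, 1, 0.1138],
 [-0.1929, 0.1138, 1]]


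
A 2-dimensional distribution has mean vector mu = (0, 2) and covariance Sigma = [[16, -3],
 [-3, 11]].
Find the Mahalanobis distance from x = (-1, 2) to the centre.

Step 1 — centre the observation: (x - mu) = (-1, 0).

Step 2 — invert Sigma. det(Sigma) = 16·11 - (-3)² = 167.
  Sigma^{-1} = (1/det) · [[d, -b], [-b, a]] = [[0.0659, 0.018],
 [0.018, 0.0958]].

Step 3 — form the quadratic (x - mu)^T · Sigma^{-1} · (x - mu):
  Sigma^{-1} · (x - mu) = (-0.0659, -0.018).
  (x - mu)^T · [Sigma^{-1} · (x - mu)] = (-1)·(-0.0659) + (0)·(-0.018) = 0.0659.

Step 4 — take square root: d = √(0.0659) ≈ 0.2566.

d(x, mu) = √(0.0659) ≈ 0.2566


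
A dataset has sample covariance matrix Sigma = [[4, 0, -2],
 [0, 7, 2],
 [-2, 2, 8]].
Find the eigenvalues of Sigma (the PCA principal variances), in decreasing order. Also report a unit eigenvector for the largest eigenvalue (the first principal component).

Step 1 — characteristic polynomial p(λ) = det(λI - Sigma) = λ³ - tr·λ² + c_1·λ - det, where tr = trace, c_1 = sum of the principal 2×2 minors, det = det(Sigma):
  tr = 4 + 7 + 8 = 19,
  c_1 = (4·7 - (0)²) + (4·8 - (-2)²) + (7·8 - (2)²) = 28 + 28 + 52 = 108,
  det = 4·(7·8 - (2)²) - (0)·((0)·8 - (2)·(-2)) + (-2)·((0)·(2) - 7·(-2)) = 4·(52) - (0)·(4) + (-2)·(14) = 180.
  So p(λ) = λ³ - 19λ² + 108λ - 180.
Step 2 — look for an integer root (rational root theorem: any rational root is an integer divisor of 180). Testing λ = 3:
  p(3) = 27 - 171 + 324 - 180 = 0  ✓
  Dividing out (λ - 3): p(λ) = (λ - 3)(λ² - 16λ + 60).
Step 3 — remaining eigenvalues from the quadratic λ² - 16λ + 60 = 0:
  Δ = 16² - 4·60 = 256 - 240 = 16,  λ = (16 ± √16)/2 = (16 ± 4)/2 = 10 or 6.
  Sorted: λ_1 = 10,  λ_2 = 6,  λ_3 = 3  (check: sum = 19 = tr ✓).

Step 4 — unit eigenvector for λ_1 = 10: v spans the null space of (Sigma - λ_1 I), whose rows are
  r_1 = (-6, 0, -2),  r_2 = (0, -3, 2),  r_3 = (-2, 2, -2).
  v is orthogonal to every row, so take v ∝ r_1 × r_2 = ((0)·(2) - (-2)·(-3), (-2)·(0) - (-6)·(2), (-6)·(-3) - (0)·(0)) = (-6, 12, 18).
  Rescale (divide by 6; multiply by -1 so the first nonzero entry is positive): u = (1, -2, -3).
  ||u|| = √((1)² + (-2)² + (-3)²) = √(14) ≈ 3.7417,  v_1 = u/||u|| ≈ (0.2673, -0.5345, -0.8018) (||v_1|| = 1).

λ_1 = 10,  λ_2 = 6,  λ_3 = 3;  v_1 ≈ (0.2673, -0.5345, -0.8018)


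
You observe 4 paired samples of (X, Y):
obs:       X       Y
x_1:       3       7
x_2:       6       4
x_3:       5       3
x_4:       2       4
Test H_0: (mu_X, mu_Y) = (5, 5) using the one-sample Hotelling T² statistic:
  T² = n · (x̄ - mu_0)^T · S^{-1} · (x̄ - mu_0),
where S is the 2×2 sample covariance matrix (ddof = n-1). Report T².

Step 1 — sample mean vector:
  mean(X) = (3 + 6 + 5 + 2) / 4 = 16/4 = 4
  mean(Y) = (7 + 4 + 3 + 4) / 4 = 18/4 = 4.5
  x̄ = (4, 4.5),  deviation x̄ - mu_0 = (4, 4.5) - (5, 5) = (-1, -0.5).

Step 2 — sample covariance matrix, S[i,j] = (1/(n-1)) · Σ_k (x_{k,i} - mean_i) · (x_{k,j} - mean_j), divisor n-1 = 3:
  S[X,X] = ((-1)·(-1) + (2)·(2) + (1)·(1) + (-2)·(-2)) / 3 = 10/3 = 3.3333
  S[X,Y] = ((-1)·(2.5) + (2)·(-0.5) + (1)·(-1.5) + (-2)·(-0.5)) / 3 = -4/3 = -1.3333
  S[Y,Y] = ((2.5)·(2.5) + (-0.5)·(-0.5) + (-1.5)·(-1.5) + (-0.5)·(-0.5)) / 3 = 9/3 = 3
  S = [[3.3333, -1.3333],
 [-1.3333, 3]].

Step 3 — invert S. det(S) = 3.3333·3 - (-1.3333)² = 8.2222.
  S^{-1} = (1/det) · [[d, -b], [-b, a]] = [[0.3649, 0.1622],
 [0.1622, 0.4054]].

Step 4 — quadratic form (x̄ - mu_0)^T · S^{-1} · (x̄ - mu_0):
  S^{-1} · (x̄ - mu_0) = (-0.4459, -0.3649),
  (x̄ - mu_0)^T · [...] = (-1)·(-0.4459) + (-0.5)·(-0.3649) = 0.6284.

Step 5 — scale by n: T² = 4 · 0.6284 = 2.5135.

T² ≈ 2.5135


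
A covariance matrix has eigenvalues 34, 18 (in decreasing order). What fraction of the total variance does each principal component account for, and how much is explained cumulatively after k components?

Step 1 — total variance = trace(Sigma) = Σ λ_i = 34 + 18 = 52.

Step 2 — fraction explained by component i = λ_i / Σ λ:
  PC1: 34/52 = 0.6538
  PC2: 18/52 = 0.3462

Step 3 — cumulative fraction after k components = (λ_1 + ... + λ_k) / Σ λ:
  k = 1: 34/52 = 0.6538
  k = 2: (34 + 18)/52 = 52/52 = 1

Summary (fraction, with percent):

explained: PC1 0.6538 (65.38%), PC2 0.3462 (34.62%);  cumulative: 0.6538, 1


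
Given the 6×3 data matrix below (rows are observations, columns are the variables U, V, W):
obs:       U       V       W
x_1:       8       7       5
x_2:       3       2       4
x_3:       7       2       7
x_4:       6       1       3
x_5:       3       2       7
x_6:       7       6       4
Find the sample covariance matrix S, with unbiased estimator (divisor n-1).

Step 1 — column means:
  mean(U) = (8 + 3 + 7 + 6 + 3 + 7) / 6 = 34/6 = 5.6667
  mean(V) = (7 + 2 + 2 + 1 + 2 + 6) / 6 = 20/6 = 3.3333
  mean(W) = (5 + 4 + 7 + 3 + 7 + 4) / 6 = 30/6 = 5

Step 2 — sample covariance S[i,j] = (1/(n-1)) · Σ_k (x_{k,i} - mean_i) · (x_{k,j} - mean_j), with n-1 = 5.
  S[U,U] = ((2.3333)·(2.3333) + (-2.6667)·(-2.6667) + (1.3333)·(1.3333) + (0.3333)·(0.3333) + (-2.6667)·(-2.6667) + (1.3333)·(1.3333)) / 5 = 23.3333/5 = 4.6667
  S[U,V] = ((2.3333)·(3.6667) + (-2.6667)·(-1.3333) + (1.3333)·(-1.3333) + (0.3333)·(-2.3333) + (-2.6667)·(-1.3333) + (1.3333)·(2.6667)) / 5 = 16.6667/5 = 3.3333
  S[U,W] = ((2.3333)·(0) + (-2.6667)·(-1) + (1.3333)·(2) + (0.3333)·(-2) + (-2.6667)·(2) + (1.3333)·(-1)) / 5 = -2/5 = -0.4
  S[V,V] = ((3.6667)·(3.6667) + (-1.3333)·(-1.3333) + (-1.3333)·(-1.3333) + (-2.3333)·(-2.3333) + (-1.3333)·(-1.3333) + (2.6667)·(2.6667)) / 5 = 31.3333/5 = 6.2667
  S[V,W] = ((3.6667)·(0) + (-1.3333)·(-1) + (-1.3333)·(2) + (-2.3333)·(-2) + (-1.3333)·(2) + (2.6667)·(-1)) / 5 = -2/5 = -0.4
  S[W,W] = ((0)·(0) + (-1)·(-1) + (2)·(2) + (-2)·(-2) + (2)·(2) + (-1)·(-1)) / 5 = 14/5 = 2.8

S is symmetric (S[j,i] = S[i,j]). Assembling:

S = [[4.6667, 3.3333, -0.4],
 [3.3333, 6.2667, -0.4],
 [-0.4, -0.4, 2.8]]


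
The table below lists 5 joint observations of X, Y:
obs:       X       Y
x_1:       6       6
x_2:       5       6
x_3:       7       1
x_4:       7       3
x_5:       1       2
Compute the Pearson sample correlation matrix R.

Step 1 — column means:
  mean(X) = (6 + 5 + 7 + 7 + 1) / 5 = 26/5 = 5.2
  mean(Y) = (6 + 6 + 1 + 3 + 2) / 5 = 18/5 = 3.6

Step 2 — sample variances and covariances s[i,j] = (1/(n-1)) · Σ_k (x_{k,i} - mean_i) · (x_{k,j} - mean_j), with n-1 = 4:
  s[X,X] = ((0.8)·(0.8) + (-0.2)·(-0.2) + (1.8)·(1.8) + (1.8)·(1.8) + (-4.2)·(-4.2)) / 4 = 24.8/4 = 6.2
  s[X,Y] = ((0.8)·(2.4) + (-0.2)·(2.4) + (1.8)·(-2.6) + (1.8)·(-0.6) + (-4.2)·(-1.6)) / 4 = 2.4/4 = 0.6
  s[Y,Y] = ((2.4)·(2.4) + (2.4)·(2.4) + (-2.6)·(-2.6) + (-0.6)·(-0.6) + (-1.6)·(-1.6)) / 4 = 21.2/4 = 5.3
  Sample standard deviations s_i = √(s[i,i]):
  s(X) = √(6.2) = 2.49
  s(Y) = √(5.3) = 2.3022

Step 3 — r_{ij} = s_{ij} / (s_i · s_j):
  r[X,X] = 1 (diagonal).
  r[X,Y] = 0.6 / (2.49 · 2.3022) = 0.6 / 5.7324 = 0.1047
  r[Y,Y] = 1 (diagonal).

R is symmetric with unit diagonal. Assembling:

R = [[1, 0.1047],
 [0.1047, 1]]


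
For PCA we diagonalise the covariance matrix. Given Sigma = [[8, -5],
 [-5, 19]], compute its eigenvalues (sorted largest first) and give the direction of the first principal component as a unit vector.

Step 1 — characteristic polynomial of 2×2 Sigma:
  det(Sigma - λI) = λ² - trace · λ + det = 0.
  trace = 8 + 19 = 27, det = 8·19 - (-5)² = 127.
Step 2 — discriminant:
  Δ = trace² - 4·det = 729 - 508 = 221.
Step 3 — eigenvalues:
  λ = (trace ± √Δ)/2 = (27 ± 14.8661)/2,
  λ_1 = 20.933,  λ_2 = 6.067.

Step 4 — unit eigenvector for λ_1: solve (Sigma - λ_1 I)v = 0. First row:
  (8 - 20.933)·v_x + (-5)·v_y = 0, i.e. (-12.933)·v_x + (-5)·v_y = 0,
  so v ∝ (b, λ_1 - a) = (-5, 12.933); multiply by -1 so the first entry is positive: u = (5, -12.933).
  ||u|| = √((5)² + (-12.933)²) = √(192.2634) ≈ 13.8659,
  v_1 = u/||u|| ≈ (0.3606, -0.9327) (||v_1|| = 1).

λ_1 = 20.933,  λ_2 = 6.067;  v_1 ≈ (0.3606, -0.9327)


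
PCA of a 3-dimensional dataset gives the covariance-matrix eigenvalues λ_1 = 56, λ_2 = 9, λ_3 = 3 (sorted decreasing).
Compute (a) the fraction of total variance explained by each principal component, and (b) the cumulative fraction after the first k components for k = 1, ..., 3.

Step 1 — total variance = trace(Sigma) = Σ λ_i = 56 + 9 + 3 = 68.

Step 2 — fraction explained by component i = λ_i / Σ λ:
  PC1: 56/68 = 0.8235
  PC2: 9/68 = 0.1324
  PC3: 3/68 = 0.0441

Step 3 — cumulative fraction after k components = (λ_1 + ... + λ_k) / Σ λ:
  k = 1: 56/68 = 0.8235
  k = 2: (56 + 9)/68 = 65/68 = 0.9559
  k = 3: (56 + 9 + 3)/68 = 68/68 = 1

Summary (fraction, with percent):

explained: PC1 0.8235 (82.35%), PC2 0.1324 (13.24%), PC3 0.0441 (4.41%);  cumulative: 0.8235, 0.9559, 1


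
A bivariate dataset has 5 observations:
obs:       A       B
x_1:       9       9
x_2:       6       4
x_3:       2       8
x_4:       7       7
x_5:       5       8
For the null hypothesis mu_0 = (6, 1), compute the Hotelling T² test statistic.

Step 1 — sample mean vector:
  mean(A) = (9 + 6 + 2 + 7 + 5) / 5 = 29/5 = 5.8
  mean(B) = (9 + 4 + 8 + 7 + 8) / 5 = 36/5 = 7.2
  x̄ = (5.8, 7.2),  deviation x̄ - mu_0 = (5.8, 7.2) - (6, 1) = (-0.2, 6.2).

Step 2 — sample covariance matrix, S[i,j] = (1/(n-1)) · Σ_k (x_{k,i} - mean_i) · (x_{k,j} - mean_j), divisor n-1 = 4:
  S[A,A] = ((3.2)·(3.2) + (0.2)·(0.2) + (-3.8)·(-3.8) + (1.2)·(1.2) + (-0.8)·(-0.8)) / 4 = 26.8/4 = 6.7
  S[A,B] = ((3.2)·(1.8) + (0.2)·(-3.2) + (-3.8)·(0.8) + (1.2)·(-0.2) + (-0.8)·(0.8)) / 4 = 1.2/4 = 0.3
  S[B,B] = ((1.8)·(1.8) + (-3.2)·(-3.2) + (0.8)·(0.8) + (-0.2)·(-0.2) + (0.8)·(0.8)) / 4 = 14.8/4 = 3.7
  S = [[6.7, 0.3],
 [0.3, 3.7]].

Step 3 — invert S. det(S) = 6.7·3.7 - (0.3)² = 24.7.
  S^{-1} = (1/det) · [[d, -b], [-b, a]] = [[0.1498, -0.0121],
 [-0.0121, 0.2713]].

Step 4 — quadratic form (x̄ - mu_0)^T · S^{-1} · (x̄ - mu_0):
  S^{-1} · (x̄ - mu_0) = (-0.1053, 1.6842),
  (x̄ - mu_0)^T · [...] = (-0.2)·(-0.1053) + (6.2)·(1.6842) = 10.4632.

Step 5 — scale by n: T² = 5 · 10.4632 = 52.3158.

T² ≈ 52.3158


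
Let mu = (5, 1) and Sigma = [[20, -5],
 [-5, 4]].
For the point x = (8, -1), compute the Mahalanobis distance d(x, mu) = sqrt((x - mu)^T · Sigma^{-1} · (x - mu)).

Step 1 — centre the observation: (x - mu) = (3, -2).

Step 2 — invert Sigma. det(Sigma) = 20·4 - (-5)² = 55.
  Sigma^{-1} = (1/det) · [[d, -b], [-b, a]] = [[0.0727, 0.0909],
 [0.0909, 0.3636]].

Step 3 — form the quadratic (x - mu)^T · Sigma^{-1} · (x - mu):
  Sigma^{-1} · (x - mu) = (0.0364, -0.4545).
  (x - mu)^T · [Sigma^{-1} · (x - mu)] = (3)·(0.0364) + (-2)·(-0.4545) = 1.0182.

Step 4 — take square root: d = √(1.0182) ≈ 1.009.

d(x, mu) = √(1.0182) ≈ 1.009


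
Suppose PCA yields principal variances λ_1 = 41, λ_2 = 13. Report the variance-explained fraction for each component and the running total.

Step 1 — total variance = trace(Sigma) = Σ λ_i = 41 + 13 = 54.

Step 2 — fraction explained by component i = λ_i / Σ λ:
  PC1: 41/54 = 0.7593
  PC2: 13/54 = 0.2407

Step 3 — cumulative fraction after k components = (λ_1 + ... + λ_k) / Σ λ:
  k = 1: 41/54 = 0.7593
  k = 2: (41 + 13)/54 = 54/54 = 1

Summary (fraction, with percent):

explained: PC1 0.7593 (75.93%), PC2 0.2407 (24.07%);  cumulative: 0.7593, 1


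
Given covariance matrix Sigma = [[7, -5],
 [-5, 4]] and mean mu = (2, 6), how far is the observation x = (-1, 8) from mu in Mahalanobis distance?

Step 1 — centre the observation: (x - mu) = (-3, 2).

Step 2 — invert Sigma. det(Sigma) = 7·4 - (-5)² = 3.
  Sigma^{-1} = (1/det) · [[d, -b], [-b, a]] = [[1.3333, 1.6667],
 [1.6667, 2.3333]].

Step 3 — form the quadratic (x - mu)^T · Sigma^{-1} · (x - mu):
  Sigma^{-1} · (x - mu) = (-0.6667, -0.3333).
  (x - mu)^T · [Sigma^{-1} · (x - mu)] = (-3)·(-0.6667) + (2)·(-0.3333) = 1.3333.

Step 4 — take square root: d = √(1.3333) ≈ 1.1547.

d(x, mu) = √(1.3333) ≈ 1.1547


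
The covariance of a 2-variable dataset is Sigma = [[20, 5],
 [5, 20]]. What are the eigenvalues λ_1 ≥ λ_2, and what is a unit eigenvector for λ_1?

Step 1 — characteristic polynomial of 2×2 Sigma:
  det(Sigma - λI) = λ² - trace · λ + det = 0.
  trace = 20 + 20 = 40, det = 20·20 - (5)² = 375.
Step 2 — discriminant:
  Δ = trace² - 4·det = 1600 - 1500 = 100.
Step 3 — eigenvalues:
  λ = (trace ± √Δ)/2 = (40 ± 10)/2,
  λ_1 = 25,  λ_2 = 15.

Step 4 — unit eigenvector for λ_1: solve (Sigma - λ_1 I)v = 0. First row:
  (20 - 25)·v_x + (5)·v_y = 0, i.e. (-5)·v_x + (5)·v_y = 0,
  so v ∝ (b, λ_1 - a) = (5, 5) = u.
  ||u|| = √((5)² + (5)²) = √(50) ≈ 7.0711,
  v_1 = u/||u|| ≈ (0.7071, 0.7071) (||v_1|| = 1).

λ_1 = 25,  λ_2 = 15;  v_1 ≈ (0.7071, 0.7071)


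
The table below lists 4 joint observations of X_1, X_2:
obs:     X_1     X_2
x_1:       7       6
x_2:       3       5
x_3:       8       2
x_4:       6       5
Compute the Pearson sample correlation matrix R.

Step 1 — column means:
  mean(X_1) = (7 + 3 + 8 + 6) / 4 = 24/4 = 6
  mean(X_2) = (6 + 5 + 2 + 5) / 4 = 18/4 = 4.5

Step 2 — sample variances and covariances s[i,j] = (1/(n-1)) · Σ_k (x_{k,i} - mean_i) · (x_{k,j} - mean_j), with n-1 = 3:
  s[X_1,X_1] = ((1)·(1) + (-3)·(-3) + (2)·(2) + (0)·(0)) / 3 = 14/3 = 4.6667
  s[X_1,X_2] = ((1)·(1.5) + (-3)·(0.5) + (2)·(-2.5) + (0)·(0.5)) / 3 = -5/3 = -1.6667
  s[X_2,X_2] = ((1.5)·(1.5) + (0.5)·(0.5) + (-2.5)·(-2.5) + (0.5)·(0.5)) / 3 = 9/3 = 3
  Sample standard deviations s_i = √(s[i,i]):
  s(X_1) = √(4.6667) = 2.1602
  s(X_2) = √(3) = 1.7321

Step 3 — r_{ij} = s_{ij} / (s_i · s_j):
  r[X_1,X_1] = 1 (diagonal).
  r[X_1,X_2] = -1.6667 / (2.1602 · 1.7321) = -1.6667 / 3.7417 = -0.4454
  r[X_2,X_2] = 1 (diagonal).

R is symmetric with unit diagonal. Assembling:

R = [[1, -0.4454],
 [-0.4454, 1]]


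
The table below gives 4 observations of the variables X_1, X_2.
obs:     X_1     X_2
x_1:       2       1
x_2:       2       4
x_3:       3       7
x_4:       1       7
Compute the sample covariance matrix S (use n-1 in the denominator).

Step 1 — column means:
  mean(X_1) = (2 + 2 + 3 + 1) / 4 = 8/4 = 2
  mean(X_2) = (1 + 4 + 7 + 7) / 4 = 19/4 = 4.75

Step 2 — sample covariance S[i,j] = (1/(n-1)) · Σ_k (x_{k,i} - mean_i) · (x_{k,j} - mean_j), with n-1 = 3.
  S[X_1,X_1] = ((0)·(0) + (0)·(0) + (1)·(1) + (-1)·(-1)) / 3 = 2/3 = 0.6667
  S[X_1,X_2] = ((0)·(-3.75) + (0)·(-0.75) + (1)·(2.25) + (-1)·(2.25)) / 3 = 0/3 = 0
  S[X_2,X_2] = ((-3.75)·(-3.75) + (-0.75)·(-0.75) + (2.25)·(2.25) + (2.25)·(2.25)) / 3 = 24.75/3 = 8.25

S is symmetric (S[j,i] = S[i,j]). Assembling:

S = [[0.6667, 0],
 [0, 8.25]]


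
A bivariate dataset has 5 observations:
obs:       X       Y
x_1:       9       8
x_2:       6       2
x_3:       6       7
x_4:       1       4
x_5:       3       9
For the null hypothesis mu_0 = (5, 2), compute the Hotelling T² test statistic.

Step 1 — sample mean vector:
  mean(X) = (9 + 6 + 6 + 1 + 3) / 5 = 25/5 = 5
  mean(Y) = (8 + 2 + 7 + 4 + 9) / 5 = 30/5 = 6
  x̄ = (5, 6),  deviation x̄ - mu_0 = (5, 6) - (5, 2) = (0, 4).

Step 2 — sample covariance matrix, S[i,j] = (1/(n-1)) · Σ_k (x_{k,i} - mean_i) · (x_{k,j} - mean_j), divisor n-1 = 4:
  S[X,X] = ((4)·(4) + (1)·(1) + (1)·(1) + (-4)·(-4) + (-2)·(-2)) / 4 = 38/4 = 9.5
  S[X,Y] = ((4)·(2) + (1)·(-4) + (1)·(1) + (-4)·(-2) + (-2)·(3)) / 4 = 7/4 = 1.75
  S[Y,Y] = ((2)·(2) + (-4)·(-4) + (1)·(1) + (-2)·(-2) + (3)·(3)) / 4 = 34/4 = 8.5
  S = [[9.5, 1.75],
 [1.75, 8.5]].

Step 3 — invert S. det(S) = 9.5·8.5 - (1.75)² = 77.6875.
  S^{-1} = (1/det) · [[d, -b], [-b, a]] = [[0.1094, -0.0225],
 [-0.0225, 0.1223]].

Step 4 — quadratic form (x̄ - mu_0)^T · S^{-1} · (x̄ - mu_0):
  S^{-1} · (x̄ - mu_0) = (-0.0901, 0.4891),
  (x̄ - mu_0)^T · [...] = (0)·(-0.0901) + (4)·(0.4891) = 1.9566.

Step 5 — scale by n: T² = 5 · 1.9566 = 9.7828.

T² ≈ 9.7828


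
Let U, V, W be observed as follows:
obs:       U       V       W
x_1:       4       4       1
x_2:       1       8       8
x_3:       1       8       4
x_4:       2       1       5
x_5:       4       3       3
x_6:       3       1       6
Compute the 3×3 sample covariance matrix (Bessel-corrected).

Step 1 — column means:
  mean(U) = (4 + 1 + 1 + 2 + 4 + 3) / 6 = 15/6 = 2.5
  mean(V) = (4 + 8 + 8 + 1 + 3 + 1) / 6 = 25/6 = 4.1667
  mean(W) = (1 + 8 + 4 + 5 + 3 + 6) / 6 = 27/6 = 4.5

Step 2 — sample covariance S[i,j] = (1/(n-1)) · Σ_k (x_{k,i} - mean_i) · (x_{k,j} - mean_j), with n-1 = 5.
  S[U,U] = ((1.5)·(1.5) + (-1.5)·(-1.5) + (-1.5)·(-1.5) + (-0.5)·(-0.5) + (1.5)·(1.5) + (0.5)·(0.5)) / 5 = 9.5/5 = 1.9
  S[U,V] = ((1.5)·(-0.1667) + (-1.5)·(3.8333) + (-1.5)·(3.8333) + (-0.5)·(-3.1667) + (1.5)·(-1.1667) + (0.5)·(-3.1667)) / 5 = -13.5/5 = -2.7
  S[U,W] = ((1.5)·(-3.5) + (-1.5)·(3.5) + (-1.5)·(-0.5) + (-0.5)·(0.5) + (1.5)·(-1.5) + (0.5)·(1.5)) / 5 = -11.5/5 = -2.3
  S[V,V] = ((-0.1667)·(-0.1667) + (3.8333)·(3.8333) + (3.8333)·(3.8333) + (-3.1667)·(-3.1667) + (-1.1667)·(-1.1667) + (-3.1667)·(-3.1667)) / 5 = 50.8333/5 = 10.1667
  S[V,W] = ((-0.1667)·(-3.5) + (3.8333)·(3.5) + (3.8333)·(-0.5) + (-3.1667)·(0.5) + (-1.1667)·(-1.5) + (-3.1667)·(1.5)) / 5 = 7.5/5 = 1.5
  S[W,W] = ((-3.5)·(-3.5) + (3.5)·(3.5) + (-0.5)·(-0.5) + (0.5)·(0.5) + (-1.5)·(-1.5) + (1.5)·(1.5)) / 5 = 29.5/5 = 5.9

S is symmetric (S[j,i] = S[i,j]). Assembling:

S = [[1.9, -2.7, -2.3],
 [-2.7, 10.1667, 1.5],
 [-2.3, 1.5, 5.9]]


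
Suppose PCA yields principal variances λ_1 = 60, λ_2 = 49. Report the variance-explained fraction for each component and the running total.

Step 1 — total variance = trace(Sigma) = Σ λ_i = 60 + 49 = 109.

Step 2 — fraction explained by component i = λ_i / Σ λ:
  PC1: 60/109 = 0.5505
  PC2: 49/109 = 0.4495

Step 3 — cumulative fraction after k components = (λ_1 + ... + λ_k) / Σ λ:
  k = 1: 60/109 = 0.5505
  k = 2: (60 + 49)/109 = 109/109 = 1

Summary (fraction, with percent):

explained: PC1 0.5505 (55.05%), PC2 0.4495 (44.95%);  cumulative: 0.5505, 1


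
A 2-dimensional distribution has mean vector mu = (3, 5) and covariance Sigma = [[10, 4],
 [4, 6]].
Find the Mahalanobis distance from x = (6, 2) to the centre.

Step 1 — centre the observation: (x - mu) = (3, -3).

Step 2 — invert Sigma. det(Sigma) = 10·6 - (4)² = 44.
  Sigma^{-1} = (1/det) · [[d, -b], [-b, a]] = [[0.1364, -0.0909],
 [-0.0909, 0.2273]].

Step 3 — form the quadratic (x - mu)^T · Sigma^{-1} · (x - mu):
  Sigma^{-1} · (x - mu) = (0.6818, -0.9545).
  (x - mu)^T · [Sigma^{-1} · (x - mu)] = (3)·(0.6818) + (-3)·(-0.9545) = 4.9091.

Step 4 — take square root: d = √(4.9091) ≈ 2.2156.

d(x, mu) = √(4.9091) ≈ 2.2156


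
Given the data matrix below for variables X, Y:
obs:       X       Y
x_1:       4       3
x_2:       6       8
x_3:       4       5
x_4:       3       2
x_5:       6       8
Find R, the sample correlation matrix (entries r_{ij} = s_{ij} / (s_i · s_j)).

Step 1 — column means:
  mean(X) = (4 + 6 + 4 + 3 + 6) / 5 = 23/5 = 4.6
  mean(Y) = (3 + 8 + 5 + 2 + 8) / 5 = 26/5 = 5.2

Step 2 — sample variances and covariances s[i,j] = (1/(n-1)) · Σ_k (x_{k,i} - mean_i) · (x_{k,j} - mean_j), with n-1 = 4:
  s[X,X] = ((-0.6)·(-0.6) + (1.4)·(1.4) + (-0.6)·(-0.6) + (-1.6)·(-1.6) + (1.4)·(1.4)) / 4 = 7.2/4 = 1.8
  s[X,Y] = ((-0.6)·(-2.2) + (1.4)·(2.8) + (-0.6)·(-0.2) + (-1.6)·(-3.2) + (1.4)·(2.8)) / 4 = 14.4/4 = 3.6
  s[Y,Y] = ((-2.2)·(-2.2) + (2.8)·(2.8) + (-0.2)·(-0.2) + (-3.2)·(-3.2) + (2.8)·(2.8)) / 4 = 30.8/4 = 7.7
  Sample standard deviations s_i = √(s[i,i]):
  s(X) = √(1.8) = 1.3416
  s(Y) = √(7.7) = 2.7749

Step 3 — r_{ij} = s_{ij} / (s_i · s_j):
  r[X,X] = 1 (diagonal).
  r[X,Y] = 3.6 / (1.3416 · 2.7749) = 3.6 / 3.7229 = 0.967
  r[Y,Y] = 1 (diagonal).

R is symmetric with unit diagonal. Assembling:

R = [[1, 0.967],
 [0.967, 1]]


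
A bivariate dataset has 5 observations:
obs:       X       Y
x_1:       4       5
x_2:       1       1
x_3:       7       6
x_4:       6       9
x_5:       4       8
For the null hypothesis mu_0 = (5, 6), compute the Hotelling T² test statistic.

Step 1 — sample mean vector:
  mean(X) = (4 + 1 + 7 + 6 + 4) / 5 = 22/5 = 4.4
  mean(Y) = (5 + 1 + 6 + 9 + 8) / 5 = 29/5 = 5.8
  x̄ = (4.4, 5.8),  deviation x̄ - mu_0 = (4.4, 5.8) - (5, 6) = (-0.6, -0.2).

Step 2 — sample covariance matrix, S[i,j] = (1/(n-1)) · Σ_k (x_{k,i} - mean_i) · (x_{k,j} - mean_j), divisor n-1 = 4:
  S[X,X] = ((-0.4)·(-0.4) + (-3.4)·(-3.4) + (2.6)·(2.6) + (1.6)·(1.6) + (-0.4)·(-0.4)) / 4 = 21.2/4 = 5.3
  S[X,Y] = ((-0.4)·(-0.8) + (-3.4)·(-4.8) + (2.6)·(0.2) + (1.6)·(3.2) + (-0.4)·(2.2)) / 4 = 21.4/4 = 5.35
  S[Y,Y] = ((-0.8)·(-0.8) + (-4.8)·(-4.8) + (0.2)·(0.2) + (3.2)·(3.2) + (2.2)·(2.2)) / 4 = 38.8/4 = 9.7
  S = [[5.3, 5.35],
 [5.35, 9.7]].

Step 3 — invert S. det(S) = 5.3·9.7 - (5.35)² = 22.7875.
  S^{-1} = (1/det) · [[d, -b], [-b, a]] = [[0.4257, -0.2348],
 [-0.2348, 0.2326]].

Step 4 — quadratic form (x̄ - mu_0)^T · S^{-1} · (x̄ - mu_0):
  S^{-1} · (x̄ - mu_0) = (-0.2084, 0.0943),
  (x̄ - mu_0)^T · [...] = (-0.6)·(-0.2084) + (-0.2)·(0.0943) = 0.1062.

Step 5 — scale by n: T² = 5 · 0.1062 = 0.531.

T² ≈ 0.531


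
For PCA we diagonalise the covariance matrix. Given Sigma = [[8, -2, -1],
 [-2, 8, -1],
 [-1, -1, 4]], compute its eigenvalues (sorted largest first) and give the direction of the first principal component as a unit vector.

Step 1 — characteristic polynomial p(λ) = det(λI - Sigma) = λ³ - tr·λ² + c_1·λ - det, where tr = trace, c_1 = sum of the principal 2×2 minors, det = det(Sigma):
  tr = 8 + 8 + 4 = 20,
  c_1 = (8·8 - (-2)²) + (8·4 - (-1)²) + (8·4 - (-1)²) = 60 + 31 + 31 = 122,
  det = 8·(8·4 - (-1)²) - (-2)·((-2)·4 - (-1)·(-1)) + (-1)·((-2)·(-1) - 8·(-1)) = 8·(31) - (-2)·(-9) + (-1)·(10) = 220.
  So p(λ) = λ³ - 20λ² + 122λ - 220.
Step 2 — look for an integer root (rational root theorem: any rational root is an integer divisor of 220). Testing λ = 10:
  p(10) = 1000 - 2000 + 1220 - 220 = 0  ✓
  Dividing out (λ - 10): p(λ) = (λ - 10)(λ² - 10λ + 22).
Step 3 — remaining eigenvalues from the quadratic λ² - 10λ + 22 = 0:
  Δ = 10² - 4·22 = 100 - 88 = 12,  λ = (10 ± √12)/2 = (10 ± 3.4641)/2 ≈ 6.7321 or 3.2679.
  Sorted: λ_1 = 10,  λ_2 = 6.7321,  λ_3 = 3.2679  (check: sum = 20 = tr ✓).

Step 4 — unit eigenvector for λ_1 = 10: v spans the null space of (Sigma - λ_1 I), whose rows are
  r_1 = (-2, -2, -1),  r_2 = (-2, -2, -1),  r_3 = (-1, -1, -6).
  v is orthogonal to every row, so take v ∝ r_1 × r_3 = ((-2)·(-6) - (-1)·(-1), (-1)·(-1) - (-2)·(-6), (-2)·(-1) - (-2)·(-1)) = (11, -11, 0).
  Rescale (divide by 11): u = (1, -1, 0).
  ||u|| = √((1)² + (-1)² + (0)²) = √(2) ≈ 1.4142,  v_1 = u/||u|| ≈ (0.7071, -0.7071, 0) (||v_1|| = 1).

λ_1 = 10,  λ_2 = 6.7321,  λ_3 = 3.2679;  v_1 ≈ (0.7071, -0.7071, 0)


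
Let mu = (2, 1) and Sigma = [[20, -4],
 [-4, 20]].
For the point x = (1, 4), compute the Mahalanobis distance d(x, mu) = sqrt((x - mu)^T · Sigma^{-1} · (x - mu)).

Step 1 — centre the observation: (x - mu) = (-1, 3).

Step 2 — invert Sigma. det(Sigma) = 20·20 - (-4)² = 384.
  Sigma^{-1} = (1/det) · [[d, -b], [-b, a]] = [[0.0521, 0.0104],
 [0.0104, 0.0521]].

Step 3 — form the quadratic (x - mu)^T · Sigma^{-1} · (x - mu):
  Sigma^{-1} · (x - mu) = (-0.0208, 0.1458).
  (x - mu)^T · [Sigma^{-1} · (x - mu)] = (-1)·(-0.0208) + (3)·(0.1458) = 0.4583.

Step 4 — take square root: d = √(0.4583) ≈ 0.677.

d(x, mu) = √(0.4583) ≈ 0.677


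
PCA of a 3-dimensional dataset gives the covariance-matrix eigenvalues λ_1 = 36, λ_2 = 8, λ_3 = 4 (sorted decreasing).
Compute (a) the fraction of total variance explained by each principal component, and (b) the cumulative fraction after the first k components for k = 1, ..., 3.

Step 1 — total variance = trace(Sigma) = Σ λ_i = 36 + 8 + 4 = 48.

Step 2 — fraction explained by component i = λ_i / Σ λ:
  PC1: 36/48 = 0.75
  PC2: 8/48 = 0.1667
  PC3: 4/48 = 0.0833

Step 3 — cumulative fraction after k components = (λ_1 + ... + λ_k) / Σ λ:
  k = 1: 36/48 = 0.75
  k = 2: (36 + 8)/48 = 44/48 = 0.9167
  k = 3: (36 + 8 + 4)/48 = 48/48 = 1

Summary (fraction, with percent):

explained: PC1 0.75 (75%), PC2 0.1667 (16.67%), PC3 0.0833 (8.33%);  cumulative: 0.75, 0.9167, 1


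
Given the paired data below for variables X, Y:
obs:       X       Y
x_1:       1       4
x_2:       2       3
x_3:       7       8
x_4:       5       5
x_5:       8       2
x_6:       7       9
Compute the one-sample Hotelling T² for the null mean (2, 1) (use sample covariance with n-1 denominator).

Step 1 — sample mean vector:
  mean(X) = (1 + 2 + 7 + 5 + 8 + 7) / 6 = 30/6 = 5
  mean(Y) = (4 + 3 + 8 + 5 + 2 + 9) / 6 = 31/6 = 5.1667
  x̄ = (5, 5.1667),  deviation x̄ - mu_0 = (5, 5.1667) - (2, 1) = (3, 4.1667).

Step 2 — sample covariance matrix, S[i,j] = (1/(n-1)) · Σ_k (x_{k,i} - mean_i) · (x_{k,j} - mean_j), divisor n-1 = 5:
  S[X,X] = ((-4)·(-4) + (-3)·(-3) + (2)·(2) + (0)·(0) + (3)·(3) + (2)·(2)) / 5 = 42/5 = 8.4
  S[X,Y] = ((-4)·(-1.1667) + (-3)·(-2.1667) + (2)·(2.8333) + (0)·(-0.1667) + (3)·(-3.1667) + (2)·(3.8333)) / 5 = 15/5 = 3
  S[Y,Y] = ((-1.1667)·(-1.1667) + (-2.1667)·(-2.1667) + (2.8333)·(2.8333) + (-0.1667)·(-0.1667) + (-3.1667)·(-3.1667) + (3.8333)·(3.8333)) / 5 = 38.8333/5 = 7.7667
  S = [[8.4, 3],
 [3, 7.7667]].

Step 3 — invert S. det(S) = 8.4·7.7667 - (3)² = 56.24.
  S^{-1} = (1/det) · [[d, -b], [-b, a]] = [[0.1381, -0.0533],
 [-0.0533, 0.1494]].

Step 4 — quadratic form (x̄ - mu_0)^T · S^{-1} · (x̄ - mu_0):
  S^{-1} · (x̄ - mu_0) = (0.192, 0.4623),
  (x̄ - mu_0)^T · [...] = (3)·(0.192) + (4.1667)·(0.4623) = 2.5024.

Step 5 — scale by n: T² = 6 · 2.5024 = 15.0142.

T² ≈ 15.0142


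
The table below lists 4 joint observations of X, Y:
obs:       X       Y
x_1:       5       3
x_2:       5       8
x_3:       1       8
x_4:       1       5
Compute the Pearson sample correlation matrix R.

Step 1 — column means:
  mean(X) = (5 + 5 + 1 + 1) / 4 = 12/4 = 3
  mean(Y) = (3 + 8 + 8 + 5) / 4 = 24/4 = 6

Step 2 — sample variances and covariances s[i,j] = (1/(n-1)) · Σ_k (x_{k,i} - mean_i) · (x_{k,j} - mean_j), with n-1 = 3:
  s[X,X] = ((2)·(2) + (2)·(2) + (-2)·(-2) + (-2)·(-2)) / 3 = 16/3 = 5.3333
  s[X,Y] = ((2)·(-3) + (2)·(2) + (-2)·(2) + (-2)·(-1)) / 3 = -4/3 = -1.3333
  s[Y,Y] = ((-3)·(-3) + (2)·(2) + (2)·(2) + (-1)·(-1)) / 3 = 18/3 = 6
  Sample standard deviations s_i = √(s[i,i]):
  s(X) = √(5.3333) = 2.3094
  s(Y) = √(6) = 2.4495

Step 3 — r_{ij} = s_{ij} / (s_i · s_j):
  r[X,X] = 1 (diagonal).
  r[X,Y] = -1.3333 / (2.3094 · 2.4495) = -1.3333 / 5.6569 = -0.2357
  r[Y,Y] = 1 (diagonal).

R is symmetric with unit diagonal. Assembling:

R = [[1, -0.2357],
 [-0.2357, 1]]


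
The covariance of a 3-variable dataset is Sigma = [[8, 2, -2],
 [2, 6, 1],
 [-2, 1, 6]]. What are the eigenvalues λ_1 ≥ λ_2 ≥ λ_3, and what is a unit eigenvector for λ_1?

Step 1 — characteristic polynomial p(λ) = det(λI - Sigma) = λ³ - tr·λ² + c_1·λ - det, where tr = trace, c_1 = sum of the principal 2×2 minors, det = det(Sigma):
  tr = 8 + 6 + 6 = 20,
  c_1 = (8·6 - (2)²) + (8·6 - (-2)²) + (6·6 - (1)²) = 44 + 44 + 35 = 123,
  det = 8·(6·6 - (1)²) - (2)·((2)·6 - (1)·(-2)) + (-2)·((2)·(1) - 6·(-2)) = 8·(35) - (2)·(14) + (-2)·(14) = 224.
  So p(λ) = λ³ - 20λ² + 123λ - 224.
Step 2 — look for an integer root (rational root theorem: any rational root is an integer divisor of 224). Testing λ = 7:
  p(7) = 343 - 980 + 861 - 224 = 0  ✓
  Dividing out (λ - 7): p(λ) = (λ - 7)(λ² - 13λ + 32).
Step 3 — remaining eigenvalues from the quadratic λ² - 13λ + 32 = 0:
  Δ = 13² - 4·32 = 169 - 128 = 41,  λ = (13 ± √41)/2 = (13 ± 6.4031)/2 ≈ 9.7016 or 3.2984.
  Sorted: λ_1 = 9.7016,  λ_2 = 7,  λ_3 = 3.2984  (check: sum = 20 = tr ✓).

Step 4 — unit eigenvector for λ_1 ≈ 9.7016: v spans the null space of (Sigma - λ_1 I), whose rows are
  r_1 = (-1.7016, 2, -2),  r_2 = (2, -3.7016, 1),  r_3 = (-2, 1, -3.7016).
  v is orthogonal to every row, so take v ∝ r_1 × r_2 = ((2)·(1) - (-2)·(-3.7016), (-2)·(2) - (-1.7016)·(1), (-1.7016)·(-3.7016) - (2)·(2)) ≈ (-5.4031, -2.2984, 2.2984).
  Rescale (multiply by -1 so the first nonzero entry is positive): u = (5.4031, 2.2984, -2.2984).
  ||u|| = √((5.4031)² + (2.2984)² + (-2.2984)²) = √(39.7594) ≈ 6.3055,  v_1 = u/||u|| ≈ (0.8569, 0.3645, -0.3645) (||v_1|| = 1).

λ_1 = 9.7016,  λ_2 = 7,  λ_3 = 3.2984;  v_1 ≈ (0.8569, 0.3645, -0.3645)
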